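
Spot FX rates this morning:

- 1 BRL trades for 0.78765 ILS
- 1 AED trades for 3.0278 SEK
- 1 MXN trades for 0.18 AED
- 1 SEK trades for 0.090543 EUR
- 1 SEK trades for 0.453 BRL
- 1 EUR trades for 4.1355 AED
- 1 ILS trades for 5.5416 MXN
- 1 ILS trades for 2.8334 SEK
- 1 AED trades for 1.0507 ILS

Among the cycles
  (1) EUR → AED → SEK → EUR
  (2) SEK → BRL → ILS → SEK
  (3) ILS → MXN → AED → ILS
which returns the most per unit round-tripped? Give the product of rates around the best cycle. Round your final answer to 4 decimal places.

(1) 4.1355 × 3.0278 × 0.090543 = 1.13373
(2) 0.453 × 0.78765 × 2.8334 = 1.01097
(3) 5.5416 × 0.18 × 1.0507 = 1.04806
Highest is cycle (1) at 1.1337 (>1, arbitrage).

1.1337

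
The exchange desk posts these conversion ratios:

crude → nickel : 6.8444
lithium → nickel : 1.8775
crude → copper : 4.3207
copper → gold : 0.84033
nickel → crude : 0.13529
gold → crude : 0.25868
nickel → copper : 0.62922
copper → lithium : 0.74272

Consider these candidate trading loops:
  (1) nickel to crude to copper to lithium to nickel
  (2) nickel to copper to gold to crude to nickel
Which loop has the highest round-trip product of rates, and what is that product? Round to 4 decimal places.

(1) 0.13529 × 4.3207 × 0.74272 × 1.8775 = 0.81513
(2) 0.62922 × 0.84033 × 0.25868 × 6.8444 = 0.93616
Highest is cycle (2) at 0.9362 (≤1, no arbitrage).

0.9362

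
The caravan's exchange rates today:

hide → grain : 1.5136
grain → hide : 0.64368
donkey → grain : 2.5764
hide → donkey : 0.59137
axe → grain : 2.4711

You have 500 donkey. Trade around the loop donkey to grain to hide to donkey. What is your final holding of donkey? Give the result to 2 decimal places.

490.36

500 donkey × 2.5764 = 1288.2 grain
1288.2 grain × 0.64368 = 829.188576 hide
829.188576 hide × 0.59137 = 490.35724818912 donkey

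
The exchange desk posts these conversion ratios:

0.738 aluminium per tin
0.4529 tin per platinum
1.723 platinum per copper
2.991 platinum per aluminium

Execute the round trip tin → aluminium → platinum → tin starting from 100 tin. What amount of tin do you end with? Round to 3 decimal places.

100 tin × 0.738 = 73.8 aluminium
73.8 aluminium × 2.991 = 220.7358 platinum
220.7358 platinum × 0.4529 = 99.97124382 tin

99.971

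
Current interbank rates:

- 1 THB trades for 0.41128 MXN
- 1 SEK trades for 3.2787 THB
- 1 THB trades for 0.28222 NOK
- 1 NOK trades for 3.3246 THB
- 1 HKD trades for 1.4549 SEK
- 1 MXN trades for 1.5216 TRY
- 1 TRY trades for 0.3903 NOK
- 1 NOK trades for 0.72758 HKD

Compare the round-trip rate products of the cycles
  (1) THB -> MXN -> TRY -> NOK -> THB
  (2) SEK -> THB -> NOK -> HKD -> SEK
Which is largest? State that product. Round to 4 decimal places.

0.9795

(1) 0.41128 × 1.5216 × 0.3903 × 3.3246 = 0.81204
(2) 3.2787 × 0.28222 × 0.72758 × 1.4549 = 0.97950
Highest is cycle (2) at 0.9795 (≤1, no arbitrage).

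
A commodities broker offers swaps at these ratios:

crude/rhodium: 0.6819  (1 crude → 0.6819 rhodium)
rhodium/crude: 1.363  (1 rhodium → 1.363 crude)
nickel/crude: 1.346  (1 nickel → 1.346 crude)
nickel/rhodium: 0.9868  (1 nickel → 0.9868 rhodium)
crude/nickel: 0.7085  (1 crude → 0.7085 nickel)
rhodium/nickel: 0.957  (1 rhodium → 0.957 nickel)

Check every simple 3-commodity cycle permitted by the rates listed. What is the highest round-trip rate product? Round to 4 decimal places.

rhodium→crude→nickel→rhodium: 1.363 × 0.7085 × 0.9868 = 0.95294
rhodium→nickel→crude→rhodium: 0.957 × 1.346 × 0.6819 = 0.87837
Maximum is rhodium→crude→nickel→rhodium at 0.9529; no arbitrage — every cycle loses value.

0.9529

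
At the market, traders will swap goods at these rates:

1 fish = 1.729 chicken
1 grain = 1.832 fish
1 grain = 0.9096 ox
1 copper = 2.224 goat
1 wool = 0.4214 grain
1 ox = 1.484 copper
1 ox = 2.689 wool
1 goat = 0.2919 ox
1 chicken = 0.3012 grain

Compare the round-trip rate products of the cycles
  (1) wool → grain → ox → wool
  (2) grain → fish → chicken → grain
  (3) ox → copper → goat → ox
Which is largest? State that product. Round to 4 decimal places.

1.0307

(1) 0.4214 × 0.9096 × 2.689 = 1.03071
(2) 1.832 × 1.729 × 0.3012 = 0.95406
(3) 1.484 × 2.224 × 0.2919 = 0.96339
Highest is cycle (1) at 1.0307 (>1, arbitrage).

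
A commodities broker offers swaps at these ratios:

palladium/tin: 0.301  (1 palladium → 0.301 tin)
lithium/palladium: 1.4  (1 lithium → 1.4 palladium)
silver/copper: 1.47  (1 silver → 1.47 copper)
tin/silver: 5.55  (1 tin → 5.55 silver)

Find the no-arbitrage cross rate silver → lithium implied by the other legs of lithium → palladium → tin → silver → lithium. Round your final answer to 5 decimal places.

Known legs of the cycle: 1.4 × 0.301 × 5.55 = 2.33877
For no arbitrage the full-cycle product must be 1, so the missing rate is 1 / 2.33877 ≈ 0.4275752.

0.42758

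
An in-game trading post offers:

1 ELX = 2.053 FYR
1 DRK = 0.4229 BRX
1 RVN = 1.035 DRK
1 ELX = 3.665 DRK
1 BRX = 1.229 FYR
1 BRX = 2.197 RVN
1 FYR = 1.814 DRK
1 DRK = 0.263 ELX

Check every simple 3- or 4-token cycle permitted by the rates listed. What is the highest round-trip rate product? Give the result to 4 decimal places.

0.9794

FYR→DRK→ELX→FYR: 1.814 × 0.263 × 2.053 = 0.97945
BRX→RVN→DRK→BRX: 2.197 × 1.035 × 0.4229 = 0.96163
BRX→FYR→DRK→BRX: 1.229 × 1.814 × 0.4229 = 0.94282
Maximum is FYR→DRK→ELX→FYR at 0.9794; no arbitrage — every cycle loses value.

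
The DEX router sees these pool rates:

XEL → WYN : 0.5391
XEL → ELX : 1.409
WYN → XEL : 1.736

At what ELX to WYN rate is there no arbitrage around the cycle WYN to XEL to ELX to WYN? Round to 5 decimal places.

0.40883

Known legs of the cycle: 1.736 × 1.409 = 2.446024
For no arbitrage the full-cycle product must be 1, so the missing rate is 1 / 2.446024 ≈ 0.4088267.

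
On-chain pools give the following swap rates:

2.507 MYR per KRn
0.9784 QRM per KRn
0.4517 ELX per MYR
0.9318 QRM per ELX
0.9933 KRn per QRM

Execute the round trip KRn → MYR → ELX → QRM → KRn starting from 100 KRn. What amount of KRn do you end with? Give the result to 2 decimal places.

100 KRn × 2.507 = 250.7 MYR
250.7 MYR × 0.4517 = 113.24119 ELX
113.24119 ELX × 0.9318 = 105.518140842 QRM
105.518140842 QRM × 0.9933 = 104.8111692983586 KRn

104.81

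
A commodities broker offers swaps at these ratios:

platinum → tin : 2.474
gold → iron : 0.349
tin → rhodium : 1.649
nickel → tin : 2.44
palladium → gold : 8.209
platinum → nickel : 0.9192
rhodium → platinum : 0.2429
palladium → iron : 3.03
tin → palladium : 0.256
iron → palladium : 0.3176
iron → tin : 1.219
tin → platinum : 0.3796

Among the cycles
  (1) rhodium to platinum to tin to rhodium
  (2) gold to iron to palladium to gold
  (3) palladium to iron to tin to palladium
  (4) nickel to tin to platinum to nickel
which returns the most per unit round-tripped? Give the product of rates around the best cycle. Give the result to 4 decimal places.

0.9909

(1) 0.2429 × 2.474 × 1.649 = 0.99094
(2) 0.349 × 0.3176 × 8.209 = 0.90991
(3) 3.03 × 1.219 × 0.256 = 0.94555
(4) 2.44 × 0.3796 × 0.9192 = 0.85139
Highest is cycle (1) at 0.9909 (≤1, no arbitrage).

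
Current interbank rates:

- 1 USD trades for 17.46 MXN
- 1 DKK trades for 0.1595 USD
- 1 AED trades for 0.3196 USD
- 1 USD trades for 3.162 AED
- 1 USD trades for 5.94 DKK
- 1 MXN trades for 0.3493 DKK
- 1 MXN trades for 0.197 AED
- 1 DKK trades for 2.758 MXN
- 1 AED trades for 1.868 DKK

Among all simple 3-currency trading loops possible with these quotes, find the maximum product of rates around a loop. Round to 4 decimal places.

AED→USD→MXN→AED: 0.3196 × 17.46 × 0.197 = 1.09930
AED→DKK→MXN→AED: 1.868 × 2.758 × 0.197 = 1.01493
USD→MXN→DKK→USD: 17.46 × 0.3493 × 0.1595 = 0.97276
AED→DKK→USD→AED: 1.868 × 0.1595 × 3.162 = 0.94211
Maximum is AED→USD→MXN→AED at 1.0993; arbitrage exists.

1.0993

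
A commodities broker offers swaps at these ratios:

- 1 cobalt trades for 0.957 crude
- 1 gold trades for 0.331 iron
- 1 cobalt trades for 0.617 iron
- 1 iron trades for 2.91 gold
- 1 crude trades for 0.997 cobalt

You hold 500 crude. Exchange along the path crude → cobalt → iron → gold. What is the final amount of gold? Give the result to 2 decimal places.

500 crude × 0.997 = 498.5 cobalt
498.5 cobalt × 0.617 = 307.5745 iron
307.5745 iron × 2.91 = 895.041795 gold

895.04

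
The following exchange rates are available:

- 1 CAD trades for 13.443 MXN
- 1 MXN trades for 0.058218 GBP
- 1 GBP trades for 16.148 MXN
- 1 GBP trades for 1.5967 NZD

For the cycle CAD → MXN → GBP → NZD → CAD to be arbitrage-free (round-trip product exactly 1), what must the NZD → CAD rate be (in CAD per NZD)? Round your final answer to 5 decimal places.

Known legs of the cycle: 13.443 × 0.058218 × 1.5967 = 1.2496166573058
For no arbitrage the full-cycle product must be 1, so the missing rate is 1 / 1.2496166573058 ≈ 0.8002454.

0.80025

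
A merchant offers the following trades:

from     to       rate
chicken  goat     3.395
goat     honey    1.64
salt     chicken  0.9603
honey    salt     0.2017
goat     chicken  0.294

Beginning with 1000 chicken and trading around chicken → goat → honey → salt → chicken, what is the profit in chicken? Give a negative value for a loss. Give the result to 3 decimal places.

78.441

1000 chicken × 3.395 = 3395 goat
3395 goat × 1.64 = 5567.8 honey
5567.8 honey × 0.2017 = 1123.02526 salt
1123.02526 salt × 0.9603 = 1078.441157178 chicken
Net change: 1078.441157178 − 1000 = 78.441157178 chicken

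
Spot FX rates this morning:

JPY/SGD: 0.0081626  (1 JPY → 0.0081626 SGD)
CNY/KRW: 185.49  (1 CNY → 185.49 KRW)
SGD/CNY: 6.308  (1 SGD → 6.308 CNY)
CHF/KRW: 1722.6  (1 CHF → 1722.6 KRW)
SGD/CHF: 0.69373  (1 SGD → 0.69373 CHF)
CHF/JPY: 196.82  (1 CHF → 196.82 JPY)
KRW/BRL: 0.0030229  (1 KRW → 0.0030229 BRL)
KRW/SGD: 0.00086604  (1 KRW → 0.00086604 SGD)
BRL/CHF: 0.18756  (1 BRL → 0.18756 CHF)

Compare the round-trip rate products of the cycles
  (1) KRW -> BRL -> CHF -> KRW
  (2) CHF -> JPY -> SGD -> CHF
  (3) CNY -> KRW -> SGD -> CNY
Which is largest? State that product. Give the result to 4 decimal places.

1.1145

(1) 0.0030229 × 0.18756 × 1722.6 = 0.97667
(2) 196.82 × 0.0081626 × 0.69373 = 1.11452
(3) 185.49 × 0.00086604 × 6.308 = 1.01333
Highest is cycle (2) at 1.1145 (>1, arbitrage).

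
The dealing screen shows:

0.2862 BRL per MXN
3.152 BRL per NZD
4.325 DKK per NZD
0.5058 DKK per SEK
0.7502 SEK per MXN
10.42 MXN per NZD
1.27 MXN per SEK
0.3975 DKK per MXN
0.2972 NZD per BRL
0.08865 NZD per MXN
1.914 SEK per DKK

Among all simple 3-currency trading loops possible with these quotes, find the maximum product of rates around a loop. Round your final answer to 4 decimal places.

0.9662

SEK→MXN→DKK→SEK: 1.27 × 0.3975 × 1.914 = 0.96624
NZD→MXN→BRL→NZD: 10.42 × 0.2862 × 0.2972 = 0.88631
Maximum is SEK→MXN→DKK→SEK at 0.9662; no arbitrage — every cycle loses value.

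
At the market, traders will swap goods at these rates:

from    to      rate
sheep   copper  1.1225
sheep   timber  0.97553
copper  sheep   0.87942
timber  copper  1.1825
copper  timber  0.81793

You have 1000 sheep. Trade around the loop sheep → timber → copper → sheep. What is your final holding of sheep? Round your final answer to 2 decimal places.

1014.47

1000 sheep × 0.97553 = 975.53 timber
975.53 timber × 1.1825 = 1153.564225 copper
1153.564225 copper × 0.87942 = 1014.4674507495 sheep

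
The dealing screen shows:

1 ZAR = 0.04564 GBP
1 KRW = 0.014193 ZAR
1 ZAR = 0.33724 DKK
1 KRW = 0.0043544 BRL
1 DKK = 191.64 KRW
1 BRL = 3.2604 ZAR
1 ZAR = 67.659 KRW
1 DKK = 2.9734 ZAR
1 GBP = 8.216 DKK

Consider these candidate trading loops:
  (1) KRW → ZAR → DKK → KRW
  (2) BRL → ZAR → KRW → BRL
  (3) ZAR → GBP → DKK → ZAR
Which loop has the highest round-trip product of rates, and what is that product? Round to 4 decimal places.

(1) 0.014193 × 0.33724 × 191.64 = 0.91727
(2) 3.2604 × 67.659 × 0.0043544 = 0.96056
(3) 0.04564 × 8.216 × 2.9734 = 1.11496
Highest is cycle (3) at 1.1150 (>1, arbitrage).

1.1150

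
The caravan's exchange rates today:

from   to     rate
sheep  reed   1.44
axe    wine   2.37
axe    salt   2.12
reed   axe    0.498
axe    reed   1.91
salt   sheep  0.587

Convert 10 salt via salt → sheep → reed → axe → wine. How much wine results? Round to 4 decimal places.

10 salt × 0.587 = 5.87 sheep
5.87 sheep × 1.44 = 8.4528 reed
8.4528 reed × 0.498 = 4.2094944 axe
4.2094944 axe × 2.37 = 9.976501728 wine

9.9765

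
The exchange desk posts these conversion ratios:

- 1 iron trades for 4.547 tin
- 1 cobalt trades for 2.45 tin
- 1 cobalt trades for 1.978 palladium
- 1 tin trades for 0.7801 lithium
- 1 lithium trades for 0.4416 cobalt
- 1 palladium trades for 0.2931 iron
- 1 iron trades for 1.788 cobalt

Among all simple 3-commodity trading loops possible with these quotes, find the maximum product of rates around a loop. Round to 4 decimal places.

palladium→iron→cobalt→palladium: 0.2931 × 1.788 × 1.978 = 1.03660
tin→lithium→cobalt→tin: 0.7801 × 0.4416 × 2.45 = 0.84401
Maximum is palladium→iron→cobalt→palladium at 1.0366; arbitrage exists.

1.0366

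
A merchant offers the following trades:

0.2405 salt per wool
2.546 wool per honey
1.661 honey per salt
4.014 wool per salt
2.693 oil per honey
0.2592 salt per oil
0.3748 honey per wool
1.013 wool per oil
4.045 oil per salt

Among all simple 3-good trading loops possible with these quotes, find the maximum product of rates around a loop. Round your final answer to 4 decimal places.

salt→honey→oil→salt: 1.661 × 2.693 × 0.2592 = 1.15942
honey→oil→wool→honey: 2.693 × 1.013 × 0.3748 = 1.02246
salt→honey→wool→salt: 1.661 × 2.546 × 0.2405 = 1.01705
salt→oil→wool→salt: 4.045 × 1.013 × 0.2405 = 0.98547
Maximum is salt→honey→oil→salt at 1.1594; arbitrage exists.

1.1594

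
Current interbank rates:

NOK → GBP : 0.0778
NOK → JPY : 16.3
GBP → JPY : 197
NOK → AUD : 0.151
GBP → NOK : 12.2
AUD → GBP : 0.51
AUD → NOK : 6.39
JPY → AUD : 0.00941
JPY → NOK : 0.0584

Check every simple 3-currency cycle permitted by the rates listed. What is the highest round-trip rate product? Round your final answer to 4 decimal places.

0.9801

AUD→NOK→JPY→AUD: 6.39 × 16.3 × 0.00941 = 0.98012
GBP→JPY→AUD→GBP: 197 × 0.00941 × 0.51 = 0.94542
GBP→NOK→AUD→GBP: 12.2 × 0.151 × 0.51 = 0.93952
GBP→JPY→NOK→GBP: 197 × 0.0584 × 0.0778 = 0.89507
Maximum is AUD→NOK→JPY→AUD at 0.9801; no arbitrage — every cycle loses value.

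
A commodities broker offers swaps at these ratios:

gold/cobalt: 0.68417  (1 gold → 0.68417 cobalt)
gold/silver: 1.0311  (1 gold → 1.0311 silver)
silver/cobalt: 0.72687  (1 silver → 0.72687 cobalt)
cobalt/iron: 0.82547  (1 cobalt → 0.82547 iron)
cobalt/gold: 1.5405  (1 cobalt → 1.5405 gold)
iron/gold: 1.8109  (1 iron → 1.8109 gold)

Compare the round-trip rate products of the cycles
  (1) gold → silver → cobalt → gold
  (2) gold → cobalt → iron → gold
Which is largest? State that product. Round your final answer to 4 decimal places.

1.1546

(1) 1.0311 × 0.72687 × 1.5405 = 1.15457
(2) 0.68417 × 0.82547 × 1.8109 = 1.02273
Highest is cycle (1) at 1.1546 (>1, arbitrage).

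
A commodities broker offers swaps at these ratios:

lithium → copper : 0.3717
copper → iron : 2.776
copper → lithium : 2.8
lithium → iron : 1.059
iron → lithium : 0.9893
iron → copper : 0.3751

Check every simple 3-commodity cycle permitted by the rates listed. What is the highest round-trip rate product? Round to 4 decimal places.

copper→lithium→iron→copper: 2.8 × 1.059 × 0.3751 = 1.11225
copper→iron→lithium→copper: 2.776 × 0.9893 × 0.3717 = 1.02080
Maximum is copper→lithium→iron→copper at 1.1122; arbitrage exists.

1.1122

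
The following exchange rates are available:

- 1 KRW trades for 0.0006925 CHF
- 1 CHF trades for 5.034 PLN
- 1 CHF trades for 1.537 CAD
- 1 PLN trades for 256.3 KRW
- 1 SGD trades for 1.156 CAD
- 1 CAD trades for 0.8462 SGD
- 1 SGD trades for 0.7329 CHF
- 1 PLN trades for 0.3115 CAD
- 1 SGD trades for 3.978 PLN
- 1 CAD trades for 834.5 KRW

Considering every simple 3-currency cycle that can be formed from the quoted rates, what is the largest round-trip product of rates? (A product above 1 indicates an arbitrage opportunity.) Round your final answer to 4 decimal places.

SGD→PLN→CAD→SGD: 3.978 × 0.3115 × 0.8462 = 1.04857
SGD→CHF→CAD→SGD: 0.7329 × 1.537 × 0.8462 = 0.95322
CHF→PLN→KRW→CHF: 5.034 × 256.3 × 0.0006925 = 0.89347
CAD→KRW→CHF→CAD: 834.5 × 0.0006925 × 1.537 = 0.88822
Maximum is SGD→PLN→CAD→SGD at 1.0486; arbitrage exists.

1.0486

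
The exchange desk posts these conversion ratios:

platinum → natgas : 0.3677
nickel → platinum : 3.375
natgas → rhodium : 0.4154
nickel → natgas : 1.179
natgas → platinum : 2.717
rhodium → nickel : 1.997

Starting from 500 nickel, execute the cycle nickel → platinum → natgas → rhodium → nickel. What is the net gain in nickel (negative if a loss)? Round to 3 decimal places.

14.733

500 nickel × 3.375 = 1687.5 platinum
1687.5 platinum × 0.3677 = 620.49375 natgas
620.49375 natgas × 0.4154 = 257.75310375 rhodium
257.75310375 rhodium × 1.997 = 514.73294818875 nickel
Net change: 514.73294818875 − 500 = 14.73294818875 nickel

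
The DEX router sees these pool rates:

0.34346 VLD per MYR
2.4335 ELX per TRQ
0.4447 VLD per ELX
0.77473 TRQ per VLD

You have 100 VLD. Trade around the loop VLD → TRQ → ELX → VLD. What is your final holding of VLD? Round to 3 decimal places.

83.840

100 VLD × 0.77473 = 77.473 TRQ
77.473 TRQ × 2.4335 = 188.5305455 ELX
188.5305455 ELX × 0.4447 = 83.83953358385 VLD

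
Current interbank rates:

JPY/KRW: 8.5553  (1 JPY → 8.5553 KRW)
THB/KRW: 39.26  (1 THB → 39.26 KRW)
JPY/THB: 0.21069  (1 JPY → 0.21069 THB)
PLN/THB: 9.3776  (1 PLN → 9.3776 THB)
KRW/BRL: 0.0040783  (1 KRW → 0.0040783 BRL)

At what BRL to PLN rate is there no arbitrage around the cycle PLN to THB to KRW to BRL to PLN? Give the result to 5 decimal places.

0.66601

Known legs of the cycle: 9.3776 × 39.26 × 0.0040783 = 1.5014855903008
For no arbitrage the full-cycle product must be 1, so the missing rate is 1 / 1.5014855903008 ≈ 0.6660071.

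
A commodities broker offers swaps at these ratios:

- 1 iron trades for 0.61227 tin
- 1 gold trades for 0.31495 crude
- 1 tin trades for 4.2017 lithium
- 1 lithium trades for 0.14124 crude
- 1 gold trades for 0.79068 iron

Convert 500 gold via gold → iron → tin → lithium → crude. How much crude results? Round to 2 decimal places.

500 gold × 0.79068 = 395.34 iron
395.34 iron × 0.61227 = 242.0548218 tin
242.0548218 tin × 4.2017 = 1017.04174475706 lithium
1017.04174475706 lithium × 0.14124 = 143.6469760294871544 crude

143.65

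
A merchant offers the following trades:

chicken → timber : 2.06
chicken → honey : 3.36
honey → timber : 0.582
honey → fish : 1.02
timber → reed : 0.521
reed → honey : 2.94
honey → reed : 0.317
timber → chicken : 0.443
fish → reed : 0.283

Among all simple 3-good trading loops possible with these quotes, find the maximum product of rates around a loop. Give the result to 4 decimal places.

0.8915

honey→timber→reed→honey: 0.582 × 0.521 × 2.94 = 0.89147
honey→timber→chicken→honey: 0.582 × 0.443 × 3.36 = 0.86630
honey→fish→reed→honey: 1.02 × 0.283 × 2.94 = 0.84866
Maximum is honey→timber→reed→honey at 0.8915; no arbitrage — every cycle loses value.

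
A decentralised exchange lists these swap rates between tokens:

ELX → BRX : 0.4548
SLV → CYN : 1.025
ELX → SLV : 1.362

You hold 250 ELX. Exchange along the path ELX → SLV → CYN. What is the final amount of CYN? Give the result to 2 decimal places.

250 ELX × 1.362 = 340.5 SLV
340.5 SLV × 1.025 = 349.0125 CYN

349.01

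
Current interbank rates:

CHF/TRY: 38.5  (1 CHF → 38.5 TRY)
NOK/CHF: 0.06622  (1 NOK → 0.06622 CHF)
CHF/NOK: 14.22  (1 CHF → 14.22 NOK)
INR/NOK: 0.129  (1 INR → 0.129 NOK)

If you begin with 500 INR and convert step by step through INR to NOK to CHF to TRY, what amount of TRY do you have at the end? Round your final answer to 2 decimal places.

164.44

500 INR × 0.129 = 64.5 NOK
64.5 NOK × 0.06622 = 4.27119 CHF
4.27119 CHF × 38.5 = 164.440815 TRY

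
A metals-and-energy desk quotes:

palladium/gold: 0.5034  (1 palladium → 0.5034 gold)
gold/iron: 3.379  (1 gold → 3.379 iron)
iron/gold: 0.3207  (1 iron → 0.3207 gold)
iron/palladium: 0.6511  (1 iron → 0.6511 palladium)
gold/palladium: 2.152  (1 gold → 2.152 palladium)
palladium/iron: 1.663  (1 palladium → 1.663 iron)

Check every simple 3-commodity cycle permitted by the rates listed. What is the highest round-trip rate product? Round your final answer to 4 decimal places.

palladium→iron→gold→palladium: 1.663 × 0.3207 × 2.152 = 1.14771
palladium→gold→iron→palladium: 0.5034 × 3.379 × 0.6511 = 1.10751
Maximum is palladium→iron→gold→palladium at 1.1477; arbitrage exists.

1.1477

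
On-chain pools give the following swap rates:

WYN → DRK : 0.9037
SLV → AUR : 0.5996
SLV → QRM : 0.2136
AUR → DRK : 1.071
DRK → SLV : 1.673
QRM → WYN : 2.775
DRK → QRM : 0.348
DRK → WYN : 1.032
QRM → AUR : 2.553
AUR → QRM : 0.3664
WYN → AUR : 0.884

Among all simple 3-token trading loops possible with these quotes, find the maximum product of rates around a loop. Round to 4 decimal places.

DRK→SLV→AUR→DRK: 1.673 × 0.5996 × 1.071 = 1.07435
DRK→WYN→AUR→DRK: 1.032 × 0.884 × 1.071 = 0.97706
QRM→AUR→DRK→QRM: 2.553 × 1.071 × 0.348 = 0.95152
QRM→WYN→AUR→QRM: 2.775 × 0.884 × 0.3664 = 0.89882
QRM→WYN→DRK→QRM: 2.775 × 0.9037 × 0.348 = 0.87270
Maximum is DRK→SLV→AUR→DRK at 1.0744; arbitrage exists.

1.0744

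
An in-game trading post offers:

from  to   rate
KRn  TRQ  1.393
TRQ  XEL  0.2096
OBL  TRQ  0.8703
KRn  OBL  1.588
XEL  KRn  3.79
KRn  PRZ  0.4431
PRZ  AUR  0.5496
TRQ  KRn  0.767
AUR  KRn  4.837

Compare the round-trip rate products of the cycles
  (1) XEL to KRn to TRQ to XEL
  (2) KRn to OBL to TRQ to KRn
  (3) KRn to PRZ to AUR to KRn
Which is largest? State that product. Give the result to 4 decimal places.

1.1779

(1) 3.79 × 1.393 × 0.2096 = 1.10658
(2) 1.588 × 0.8703 × 0.767 = 1.06002
(3) 0.4431 × 0.5496 × 4.837 = 1.17794
Highest is cycle (3) at 1.1779 (>1, arbitrage).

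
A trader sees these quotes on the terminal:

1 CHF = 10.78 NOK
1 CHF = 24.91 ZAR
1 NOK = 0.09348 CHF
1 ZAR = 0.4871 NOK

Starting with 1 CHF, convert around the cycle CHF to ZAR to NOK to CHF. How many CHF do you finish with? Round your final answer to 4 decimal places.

1 CHF × 24.91 = 24.91 ZAR
24.91 ZAR × 0.4871 = 12.133661 NOK
12.133661 NOK × 0.09348 = 1.13425463028 CHF

1.1343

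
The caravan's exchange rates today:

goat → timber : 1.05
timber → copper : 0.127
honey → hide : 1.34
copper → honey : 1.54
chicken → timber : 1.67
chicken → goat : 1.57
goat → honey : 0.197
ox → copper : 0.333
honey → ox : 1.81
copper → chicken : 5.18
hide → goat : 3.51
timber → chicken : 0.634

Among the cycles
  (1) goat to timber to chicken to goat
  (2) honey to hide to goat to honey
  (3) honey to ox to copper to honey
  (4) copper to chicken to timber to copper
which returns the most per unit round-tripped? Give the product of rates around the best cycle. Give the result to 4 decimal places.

1.0986

(1) 1.05 × 0.634 × 1.57 = 1.04515
(2) 1.34 × 3.51 × 0.197 = 0.92657
(3) 1.81 × 0.333 × 1.54 = 0.92820
(4) 5.18 × 1.67 × 0.127 = 1.09863
Highest is cycle (4) at 1.0986 (>1, arbitrage).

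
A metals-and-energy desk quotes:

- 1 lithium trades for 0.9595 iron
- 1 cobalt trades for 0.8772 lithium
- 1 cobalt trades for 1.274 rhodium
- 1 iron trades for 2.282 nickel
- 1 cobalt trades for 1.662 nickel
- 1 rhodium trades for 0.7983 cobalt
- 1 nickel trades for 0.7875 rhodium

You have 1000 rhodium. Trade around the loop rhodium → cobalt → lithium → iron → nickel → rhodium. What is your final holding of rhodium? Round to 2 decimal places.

1000 rhodium × 0.7983 = 798.3 cobalt
798.3 cobalt × 0.8772 = 700.26876 lithium
700.26876 lithium × 0.9595 = 671.90787522 iron
671.90787522 iron × 2.282 = 1533.29377125204 nickel
1533.29377125204 nickel × 0.7875 = 1207.4688448609815 rhodium

1207.47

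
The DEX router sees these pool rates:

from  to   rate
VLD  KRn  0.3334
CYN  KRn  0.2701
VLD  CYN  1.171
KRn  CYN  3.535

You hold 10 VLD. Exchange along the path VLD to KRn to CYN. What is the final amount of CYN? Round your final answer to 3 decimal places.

11.786

10 VLD × 0.3334 = 3.334 KRn
3.334 KRn × 3.535 = 11.78569 CYN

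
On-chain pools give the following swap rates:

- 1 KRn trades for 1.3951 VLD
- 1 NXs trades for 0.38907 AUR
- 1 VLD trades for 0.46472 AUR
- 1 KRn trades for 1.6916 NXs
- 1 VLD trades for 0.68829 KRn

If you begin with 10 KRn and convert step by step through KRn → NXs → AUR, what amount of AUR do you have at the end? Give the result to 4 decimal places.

6.5815

10 KRn × 1.6916 = 16.916 NXs
16.916 NXs × 0.38907 = 6.58150812 AUR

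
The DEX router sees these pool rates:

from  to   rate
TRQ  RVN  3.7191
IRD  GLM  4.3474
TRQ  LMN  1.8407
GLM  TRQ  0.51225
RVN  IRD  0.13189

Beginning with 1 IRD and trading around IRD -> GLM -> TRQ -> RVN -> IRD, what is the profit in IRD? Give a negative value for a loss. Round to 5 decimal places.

0.09235

1 IRD × 4.3474 = 4.3474 GLM
4.3474 GLM × 0.51225 = 2.22695565 TRQ
2.22695565 TRQ × 3.7191 = 8.282270757915 RVN
8.282270757915 RVN × 0.13189 = 1.09234869026140935 IRD
Net change: 1.09234869026140935 − 1 = 0.09234869026140935 IRD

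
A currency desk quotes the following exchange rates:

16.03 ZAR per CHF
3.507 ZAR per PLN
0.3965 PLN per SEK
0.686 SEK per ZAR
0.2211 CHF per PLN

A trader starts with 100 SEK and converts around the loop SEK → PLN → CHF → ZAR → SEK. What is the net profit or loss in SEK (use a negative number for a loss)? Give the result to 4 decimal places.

-3.5972

100 SEK × 0.3965 = 39.65 PLN
39.65 PLN × 0.2211 = 8.766615 CHF
8.766615 CHF × 16.03 = 140.52883845 ZAR
140.52883845 ZAR × 0.686 = 96.4027831767 SEK
Net change: 96.4027831767 − 100 = -3.5972168233 SEK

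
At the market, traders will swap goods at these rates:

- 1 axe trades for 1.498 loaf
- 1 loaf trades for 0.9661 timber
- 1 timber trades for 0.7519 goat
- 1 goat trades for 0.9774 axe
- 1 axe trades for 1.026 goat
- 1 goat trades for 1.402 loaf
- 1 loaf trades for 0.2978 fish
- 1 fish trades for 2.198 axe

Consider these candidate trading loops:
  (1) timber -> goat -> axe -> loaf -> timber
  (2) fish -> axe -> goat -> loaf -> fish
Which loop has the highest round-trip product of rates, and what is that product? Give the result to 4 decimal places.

1.0636

(1) 0.7519 × 0.9774 × 1.498 × 0.9661 = 1.06357
(2) 2.198 × 1.026 × 1.402 × 0.2978 = 0.94156
Highest is cycle (1) at 1.0636 (>1, arbitrage).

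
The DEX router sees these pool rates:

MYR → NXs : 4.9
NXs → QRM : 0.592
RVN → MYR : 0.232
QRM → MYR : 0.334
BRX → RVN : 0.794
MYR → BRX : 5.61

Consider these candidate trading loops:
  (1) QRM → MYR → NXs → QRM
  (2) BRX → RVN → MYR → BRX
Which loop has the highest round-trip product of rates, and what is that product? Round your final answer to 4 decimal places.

(1) 0.334 × 4.9 × 0.592 = 0.96887
(2) 0.794 × 0.232 × 5.61 = 1.03341
Highest is cycle (2) at 1.0334 (>1, arbitrage).

1.0334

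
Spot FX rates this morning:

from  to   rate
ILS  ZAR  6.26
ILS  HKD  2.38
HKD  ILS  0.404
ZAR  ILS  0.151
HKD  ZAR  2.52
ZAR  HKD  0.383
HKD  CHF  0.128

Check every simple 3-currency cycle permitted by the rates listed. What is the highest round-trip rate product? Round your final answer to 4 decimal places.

HKD→ILS→ZAR→HKD: 0.404 × 6.26 × 0.383 = 0.96862
HKD→ZAR→ILS→HKD: 2.52 × 0.151 × 2.38 = 0.90564
Maximum is HKD→ILS→ZAR→HKD at 0.9686; no arbitrage — every cycle loses value.

0.9686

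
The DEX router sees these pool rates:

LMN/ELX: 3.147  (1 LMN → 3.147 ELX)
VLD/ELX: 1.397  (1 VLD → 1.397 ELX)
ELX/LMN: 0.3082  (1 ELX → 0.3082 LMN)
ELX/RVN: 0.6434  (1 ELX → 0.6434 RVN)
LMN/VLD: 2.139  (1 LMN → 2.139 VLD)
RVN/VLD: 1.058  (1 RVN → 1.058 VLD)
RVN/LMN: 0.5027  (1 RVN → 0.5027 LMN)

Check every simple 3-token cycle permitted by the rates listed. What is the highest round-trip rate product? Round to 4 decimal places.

1.0179

LMN→ELX→RVN→LMN: 3.147 × 0.6434 × 0.5027 = 1.01786
RVN→VLD→ELX→RVN: 1.058 × 1.397 × 0.6434 = 0.95096
LMN→VLD→ELX→LMN: 2.139 × 1.397 × 0.3082 = 0.92096
Maximum is LMN→ELX→RVN→LMN at 1.0179; arbitrage exists.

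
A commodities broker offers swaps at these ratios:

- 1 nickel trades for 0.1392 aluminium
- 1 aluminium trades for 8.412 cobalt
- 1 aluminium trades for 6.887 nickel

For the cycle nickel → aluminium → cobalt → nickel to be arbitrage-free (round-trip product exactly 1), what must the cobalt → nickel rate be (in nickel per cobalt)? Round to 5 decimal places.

0.85401

Known legs of the cycle: 0.1392 × 8.412 = 1.1709504
For no arbitrage the full-cycle product must be 1, so the missing rate is 1 / 1.1709504 ≈ 0.8540071.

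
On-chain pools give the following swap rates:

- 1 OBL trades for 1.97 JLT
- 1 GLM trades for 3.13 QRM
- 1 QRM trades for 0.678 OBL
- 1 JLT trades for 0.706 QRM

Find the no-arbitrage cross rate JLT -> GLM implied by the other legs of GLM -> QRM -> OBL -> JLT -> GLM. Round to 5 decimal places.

0.23920

Known legs of the cycle: 3.13 × 0.678 × 1.97 = 4.1806158
For no arbitrage the full-cycle product must be 1, so the missing rate is 1 / 4.1806158 ≈ 0.2391992.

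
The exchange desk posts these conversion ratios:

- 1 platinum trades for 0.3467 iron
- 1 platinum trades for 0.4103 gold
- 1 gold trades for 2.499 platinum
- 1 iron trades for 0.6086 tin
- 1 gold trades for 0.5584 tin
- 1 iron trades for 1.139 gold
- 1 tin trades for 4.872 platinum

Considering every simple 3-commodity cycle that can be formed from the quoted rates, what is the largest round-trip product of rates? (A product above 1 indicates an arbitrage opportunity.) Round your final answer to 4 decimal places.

1.1162

platinum→gold→tin→platinum: 0.4103 × 0.5584 × 4.872 = 1.11623
iron→tin→platinum→iron: 0.6086 × 4.872 × 0.3467 = 1.02800
iron→gold→platinum→iron: 1.139 × 2.499 × 0.3467 = 0.98683
Maximum is platinum→gold→tin→platinum at 1.1162; arbitrage exists.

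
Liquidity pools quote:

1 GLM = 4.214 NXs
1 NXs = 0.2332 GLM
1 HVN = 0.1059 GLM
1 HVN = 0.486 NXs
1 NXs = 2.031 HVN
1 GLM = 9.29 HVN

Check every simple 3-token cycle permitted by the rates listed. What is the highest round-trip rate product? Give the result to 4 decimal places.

1.0529

GLM→HVN→NXs→GLM: 9.29 × 0.486 × 0.2332 = 1.05288
GLM→NXs→HVN→GLM: 4.214 × 2.031 × 0.1059 = 0.90636
Maximum is GLM→HVN→NXs→GLM at 1.0529; arbitrage exists.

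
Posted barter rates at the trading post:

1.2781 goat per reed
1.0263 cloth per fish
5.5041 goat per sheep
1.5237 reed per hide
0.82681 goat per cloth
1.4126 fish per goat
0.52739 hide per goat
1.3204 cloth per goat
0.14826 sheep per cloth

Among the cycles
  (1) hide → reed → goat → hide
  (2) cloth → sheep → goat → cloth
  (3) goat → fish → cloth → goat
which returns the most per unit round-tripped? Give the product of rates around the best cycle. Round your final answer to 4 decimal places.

1.1987

(1) 1.5237 × 1.2781 × 0.52739 = 1.02706
(2) 0.14826 × 5.5041 × 1.3204 = 1.07750
(3) 1.4126 × 1.0263 × 0.82681 = 1.19867
Highest is cycle (3) at 1.1987 (>1, arbitrage).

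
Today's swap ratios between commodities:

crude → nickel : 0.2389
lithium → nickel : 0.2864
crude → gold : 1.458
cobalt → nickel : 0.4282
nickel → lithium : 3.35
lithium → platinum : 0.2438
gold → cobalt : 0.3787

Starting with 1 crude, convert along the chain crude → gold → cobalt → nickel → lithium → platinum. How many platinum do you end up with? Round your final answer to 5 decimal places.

1 crude × 1.458 = 1.458 gold
1.458 gold × 0.3787 = 0.5521446 cobalt
0.5521446 cobalt × 0.4282 = 0.23642831772 nickel
0.23642831772 nickel × 3.35 = 0.792034864362 lithium
0.792034864362 lithium × 0.2438 = 0.1930980999314556 platinum

0.19310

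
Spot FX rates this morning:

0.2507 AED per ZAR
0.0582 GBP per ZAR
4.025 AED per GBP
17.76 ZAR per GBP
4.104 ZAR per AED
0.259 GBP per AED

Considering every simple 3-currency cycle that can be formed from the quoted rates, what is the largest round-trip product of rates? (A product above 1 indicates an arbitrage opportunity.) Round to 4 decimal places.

GBP→ZAR→AED→GBP: 17.76 × 0.2507 × 0.259 = 1.15318
GBP→AED→ZAR→GBP: 4.025 × 4.104 × 0.0582 = 0.96138
Maximum is GBP→ZAR→AED→GBP at 1.1532; arbitrage exists.

1.1532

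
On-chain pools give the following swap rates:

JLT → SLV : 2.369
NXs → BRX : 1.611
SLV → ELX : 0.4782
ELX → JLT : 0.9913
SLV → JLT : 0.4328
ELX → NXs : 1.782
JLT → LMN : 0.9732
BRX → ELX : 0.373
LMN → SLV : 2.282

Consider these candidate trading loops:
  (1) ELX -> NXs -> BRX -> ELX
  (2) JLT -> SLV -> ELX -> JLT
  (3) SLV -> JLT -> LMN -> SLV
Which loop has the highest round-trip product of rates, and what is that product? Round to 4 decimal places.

1.1230

(1) 1.782 × 1.611 × 0.373 = 1.07081
(2) 2.369 × 0.4782 × 0.9913 = 1.12300
(3) 0.4328 × 0.9732 × 2.282 = 0.96118
Highest is cycle (2) at 1.1230 (>1, arbitrage).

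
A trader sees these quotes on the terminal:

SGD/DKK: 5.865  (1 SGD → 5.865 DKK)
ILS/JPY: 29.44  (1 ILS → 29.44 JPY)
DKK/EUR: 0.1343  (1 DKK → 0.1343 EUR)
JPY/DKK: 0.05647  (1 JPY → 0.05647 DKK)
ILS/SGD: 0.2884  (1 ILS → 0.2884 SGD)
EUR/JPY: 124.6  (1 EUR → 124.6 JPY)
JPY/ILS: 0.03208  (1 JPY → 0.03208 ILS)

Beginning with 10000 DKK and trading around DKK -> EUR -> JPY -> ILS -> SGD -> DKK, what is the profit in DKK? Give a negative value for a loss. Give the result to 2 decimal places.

10000 DKK × 0.1343 = 1343 EUR
1343 EUR × 124.6 = 167337.8 JPY
167337.8 JPY × 0.03208 = 5368.196624 ILS
5368.196624 ILS × 0.2884 = 1548.1879063616 SGD
1548.1879063616 SGD × 5.865 = 9080.122070810784 DKK
Net change: 9080.122070810784 − 10000 = -919.877929189216 DKK

-919.88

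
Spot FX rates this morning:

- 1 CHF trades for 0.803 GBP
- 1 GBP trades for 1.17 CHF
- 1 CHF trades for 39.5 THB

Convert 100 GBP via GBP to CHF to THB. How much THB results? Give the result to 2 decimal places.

100 GBP × 1.17 = 117 CHF
117 CHF × 39.5 = 4621.5 THB

4621.50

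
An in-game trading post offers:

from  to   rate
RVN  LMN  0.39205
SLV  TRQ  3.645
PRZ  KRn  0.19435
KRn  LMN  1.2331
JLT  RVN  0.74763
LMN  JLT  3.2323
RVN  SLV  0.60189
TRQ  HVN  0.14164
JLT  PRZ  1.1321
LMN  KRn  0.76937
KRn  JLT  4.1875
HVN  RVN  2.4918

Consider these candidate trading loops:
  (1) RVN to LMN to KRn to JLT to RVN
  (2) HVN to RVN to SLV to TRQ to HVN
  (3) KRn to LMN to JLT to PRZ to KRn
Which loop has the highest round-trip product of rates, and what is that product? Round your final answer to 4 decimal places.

0.9443

(1) 0.39205 × 0.76937 × 4.1875 × 0.74763 = 0.94432
(2) 2.4918 × 0.60189 × 3.645 × 0.14164 = 0.77431
(3) 1.2331 × 3.2323 × 1.1321 × 0.19435 = 0.87696
Highest is cycle (1) at 0.9443 (≤1, no arbitrage).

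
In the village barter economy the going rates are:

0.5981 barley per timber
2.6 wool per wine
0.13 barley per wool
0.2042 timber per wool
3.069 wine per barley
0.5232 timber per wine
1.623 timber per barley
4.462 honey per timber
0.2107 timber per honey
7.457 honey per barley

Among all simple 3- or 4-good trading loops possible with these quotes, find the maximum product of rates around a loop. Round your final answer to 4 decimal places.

wine→wool→barley→wine: 2.6 × 0.13 × 3.069 = 1.03732
wine→wool→timber→barley→wine: 2.6 × 0.2042 × 0.5981 × 3.069 = 0.97454
wine→timber→barley→wine: 0.5232 × 0.5981 × 3.069 = 0.96037
barley→honey→timber→barley: 7.457 × 0.2107 × 0.5981 = 0.93973
Maximum is wine→wool→barley→wine at 1.0373; arbitrage exists.

1.0373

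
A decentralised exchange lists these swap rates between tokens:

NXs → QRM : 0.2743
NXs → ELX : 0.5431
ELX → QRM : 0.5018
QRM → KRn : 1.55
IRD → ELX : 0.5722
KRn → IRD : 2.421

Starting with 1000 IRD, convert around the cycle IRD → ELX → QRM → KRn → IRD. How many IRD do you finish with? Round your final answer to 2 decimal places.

1000 IRD × 0.5722 = 572.2 ELX
572.2 ELX × 0.5018 = 287.12996 QRM
287.12996 QRM × 1.55 = 445.051438 KRn
445.051438 KRn × 2.421 = 1077.469531398 IRD

1077.47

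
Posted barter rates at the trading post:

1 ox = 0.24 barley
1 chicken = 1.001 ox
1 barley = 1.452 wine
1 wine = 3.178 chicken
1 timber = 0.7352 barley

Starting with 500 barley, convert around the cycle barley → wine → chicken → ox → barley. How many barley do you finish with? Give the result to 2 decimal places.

500 barley × 1.452 = 726 wine
726 wine × 3.178 = 2307.228 chicken
2307.228 chicken × 1.001 = 2309.535228 ox
2309.535228 ox × 0.24 = 554.28845472 barley

554.29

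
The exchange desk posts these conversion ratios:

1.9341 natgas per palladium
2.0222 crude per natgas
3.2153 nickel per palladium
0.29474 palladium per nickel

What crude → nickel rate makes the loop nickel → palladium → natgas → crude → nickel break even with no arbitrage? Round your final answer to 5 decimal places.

0.86748

Known legs of the cycle: 0.29474 × 1.9341 × 2.0222 = 1.1527685252748
For no arbitrage the full-cycle product must be 1, so the missing rate is 1 / 1.1527685252748 ≈ 0.8674768.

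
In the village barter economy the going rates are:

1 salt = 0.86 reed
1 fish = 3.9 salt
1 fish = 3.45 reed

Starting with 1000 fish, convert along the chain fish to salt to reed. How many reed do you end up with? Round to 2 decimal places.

1000 fish × 3.9 = 3900 salt
3900 salt × 0.86 = 3354 reed

3354.00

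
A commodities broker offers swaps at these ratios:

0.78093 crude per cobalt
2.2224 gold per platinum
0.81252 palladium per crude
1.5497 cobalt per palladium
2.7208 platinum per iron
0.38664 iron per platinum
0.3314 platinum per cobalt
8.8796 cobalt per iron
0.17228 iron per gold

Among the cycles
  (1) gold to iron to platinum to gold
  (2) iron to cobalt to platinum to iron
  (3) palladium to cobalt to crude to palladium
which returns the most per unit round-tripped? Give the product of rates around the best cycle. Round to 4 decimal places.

1.1378

(1) 0.17228 × 2.7208 × 2.2224 = 1.04173
(2) 8.8796 × 0.3314 × 0.38664 = 1.13777
(3) 1.5497 × 0.78093 × 0.81252 = 0.98332
Highest is cycle (2) at 1.1378 (>1, arbitrage).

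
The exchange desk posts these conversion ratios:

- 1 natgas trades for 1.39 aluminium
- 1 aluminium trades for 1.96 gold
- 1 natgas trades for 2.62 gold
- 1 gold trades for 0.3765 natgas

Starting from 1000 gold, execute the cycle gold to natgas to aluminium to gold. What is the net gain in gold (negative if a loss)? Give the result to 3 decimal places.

1000 gold × 0.3765 = 376.5 natgas
376.5 natgas × 1.39 = 523.335 aluminium
523.335 aluminium × 1.96 = 1025.7366 gold
Net change: 1025.7366 − 1000 = 25.7366 gold

25.737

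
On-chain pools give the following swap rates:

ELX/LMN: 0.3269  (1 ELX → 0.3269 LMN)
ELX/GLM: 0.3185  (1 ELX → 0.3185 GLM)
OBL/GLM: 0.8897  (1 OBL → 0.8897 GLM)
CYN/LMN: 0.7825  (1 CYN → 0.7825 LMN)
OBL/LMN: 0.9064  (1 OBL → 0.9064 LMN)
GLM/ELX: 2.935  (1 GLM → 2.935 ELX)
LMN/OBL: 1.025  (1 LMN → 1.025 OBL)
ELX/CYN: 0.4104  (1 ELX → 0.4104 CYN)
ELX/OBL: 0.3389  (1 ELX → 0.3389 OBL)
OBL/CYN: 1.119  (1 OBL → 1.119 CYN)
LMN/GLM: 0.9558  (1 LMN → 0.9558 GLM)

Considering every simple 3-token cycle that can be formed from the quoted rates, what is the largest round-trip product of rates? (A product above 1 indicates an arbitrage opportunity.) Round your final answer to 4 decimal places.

LMN→GLM→ELX→LMN: 0.9558 × 2.935 × 0.3269 = 0.91704
CYN→LMN→OBL→CYN: 0.7825 × 1.025 × 1.119 = 0.89751
ELX→OBL→GLM→ELX: 0.3389 × 0.8897 × 2.935 = 0.88496
Maximum is LMN→GLM→ELX→LMN at 0.9170; no arbitrage — every cycle loses value.

0.9170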